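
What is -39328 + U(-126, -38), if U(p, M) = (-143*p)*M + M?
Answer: -724050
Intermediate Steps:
U(p, M) = M - 143*M*p (U(p, M) = -143*M*p + M = M - 143*M*p)
-39328 + U(-126, -38) = -39328 - 38*(1 - 143*(-126)) = -39328 - 38*(1 + 18018) = -39328 - 38*18019 = -39328 - 684722 = -724050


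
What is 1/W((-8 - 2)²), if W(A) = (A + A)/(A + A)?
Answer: 1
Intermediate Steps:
W(A) = 1 (W(A) = (2*A)/((2*A)) = (2*A)*(1/(2*A)) = 1)
1/W((-8 - 2)²) = 1/1 = 1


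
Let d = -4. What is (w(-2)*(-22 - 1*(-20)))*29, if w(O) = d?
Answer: 232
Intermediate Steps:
w(O) = -4
(w(-2)*(-22 - 1*(-20)))*29 = -4*(-22 - 1*(-20))*29 = -4*(-22 + 20)*29 = -4*(-2)*29 = 8*29 = 232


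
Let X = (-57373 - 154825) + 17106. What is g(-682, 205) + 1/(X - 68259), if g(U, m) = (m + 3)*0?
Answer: -1/263351 ≈ -3.7972e-6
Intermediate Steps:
X = -195092 (X = -212198 + 17106 = -195092)
g(U, m) = 0 (g(U, m) = (3 + m)*0 = 0)
g(-682, 205) + 1/(X - 68259) = 0 + 1/(-195092 - 68259) = 0 + 1/(-263351) = 0 - 1/263351 = -1/263351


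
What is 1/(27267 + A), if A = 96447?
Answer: 1/123714 ≈ 8.0832e-6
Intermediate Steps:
1/(27267 + A) = 1/(27267 + 96447) = 1/123714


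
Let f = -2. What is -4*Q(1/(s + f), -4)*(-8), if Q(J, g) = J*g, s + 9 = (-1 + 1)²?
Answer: 128/11 ≈ 11.636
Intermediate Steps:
s = -9 (s = -9 + (-1 + 1)² = -9 + 0² = -9 + 0 = -9)
-4*Q(1/(s + f), -4)*(-8) = -4*(-4)/(-9 - 2)*(-8) = -4*(-4)/(-11)*(-8) = -(-4)*(-4)/11*(-8) = -4*4/11*(-8) = -16/11*(-8) = 128/11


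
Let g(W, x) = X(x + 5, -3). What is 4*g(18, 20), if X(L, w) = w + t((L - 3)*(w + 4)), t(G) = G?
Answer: 76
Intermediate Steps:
X(L, w) = w + (-3 + L)*(4 + w) (X(L, w) = w + (L - 3)*(w + 4) = w + (-3 + L)*(4 + w))
g(W, x) = -1 + x (g(W, x) = -12 - 2*(-3) + 4*(x + 5) + (x + 5)*(-3) = -12 + 6 + 4*(5 + x) + (5 + x)*(-3) = -12 + 6 + (20 + 4*x) + (-15 - 3*x) = -1 + x)
4*g(18, 20) = 4*(-1 + 20) = 4*19 = 76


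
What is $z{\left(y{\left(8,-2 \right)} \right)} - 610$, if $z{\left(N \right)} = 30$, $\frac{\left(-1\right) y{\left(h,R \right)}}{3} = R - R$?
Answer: $-580$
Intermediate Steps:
$y{\left(h,R \right)} = 0$ ($y{\left(h,R \right)} = - 3 \left(R - R\right) = \left(-3\right) 0 = 0$)
$z{\left(y{\left(8,-2 \right)} \right)} - 610 = 30 - 610 = -580$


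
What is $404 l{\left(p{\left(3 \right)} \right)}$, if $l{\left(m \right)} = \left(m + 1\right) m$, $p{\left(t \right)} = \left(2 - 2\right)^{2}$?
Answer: $0$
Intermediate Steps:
$p{\left(t \right)} = 0$ ($p{\left(t \right)} = 0^{2} = 0$)
$l{\left(m \right)} = m \left(1 + m\right)$ ($l{\left(m \right)} = \left(1 + m\right) m = m \left(1 + m\right)$)
$404 l{\left(p{\left(3 \right)} \right)} = 404 \cdot 0 \left(1 + 0\right) = 404 \cdot 0 \cdot 1 = 404 \cdot 0 = 0$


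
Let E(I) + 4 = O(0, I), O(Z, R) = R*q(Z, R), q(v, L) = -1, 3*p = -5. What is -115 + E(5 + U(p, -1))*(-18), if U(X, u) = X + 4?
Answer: 89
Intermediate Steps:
p = -5/3 (p = (1/3)*(-5) = -5/3 ≈ -1.6667)
U(X, u) = 4 + X
O(Z, R) = -R (O(Z, R) = R*(-1) = -R)
E(I) = -4 - I
-115 + E(5 + U(p, -1))*(-18) = -115 + (-4 - (5 + (4 - 5/3)))*(-18) = -115 + (-4 - (5 + 7/3))*(-18) = -115 + (-4 - 1*22/3)*(-18) = -115 + (-4 - 22/3)*(-18) = -115 - 34/3*(-18) = -115 + 204 = 89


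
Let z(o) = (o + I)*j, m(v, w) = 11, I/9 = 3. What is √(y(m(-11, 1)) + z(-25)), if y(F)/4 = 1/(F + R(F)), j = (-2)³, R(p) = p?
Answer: I*√1914/11 ≈ 3.9772*I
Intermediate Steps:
I = 27 (I = 9*3 = 27)
j = -8
y(F) = 2/F (y(F) = 4/(F + F) = 4/((2*F)) = 4*(1/(2*F)) = 2/F)
z(o) = -216 - 8*o (z(o) = (o + 27)*(-8) = (27 + o)*(-8) = -216 - 8*o)
√(y(m(-11, 1)) + z(-25)) = √(2/11 + (-216 - 8*(-25))) = √(2*(1/11) + (-216 + 200)) = √(2/11 - 16) = √(-174/11) = I*√1914/11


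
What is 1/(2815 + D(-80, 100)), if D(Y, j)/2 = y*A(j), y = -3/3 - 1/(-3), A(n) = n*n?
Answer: -3/31555 ≈ -9.5072e-5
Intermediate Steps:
A(n) = n²
y = -⅔ (y = -3*⅓ - 1*(-⅓) = -1 + ⅓ = -⅔ ≈ -0.66667)
D(Y, j) = -4*j²/3 (D(Y, j) = 2*(-2*j²/3) = -4*j²/3)
1/(2815 + D(-80, 100)) = 1/(2815 - 4/3*100²) = 1/(2815 - 4/3*10000) = 1/(2815 - 40000/3) = 1/(-31555/3) = -3/31555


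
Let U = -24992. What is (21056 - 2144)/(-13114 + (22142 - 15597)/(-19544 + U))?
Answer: -280754944/194683883 ≈ -1.4421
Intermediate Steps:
(21056 - 2144)/(-13114 + (22142 - 15597)/(-19544 + U)) = (21056 - 2144)/(-13114 + (22142 - 15597)/(-19544 - 24992)) = 18912/(-13114 + 6545/(-44536)) = 18912/(-13114 + 6545*(-1/44536)) = 18912/(-13114 - 6545/44536) = 18912/(-584051649/44536) = 18912*(-44536/584051649) = -280754944/194683883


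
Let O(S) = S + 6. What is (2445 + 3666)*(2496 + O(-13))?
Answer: 15210279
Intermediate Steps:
O(S) = 6 + S
(2445 + 3666)*(2496 + O(-13)) = (2445 + 3666)*(2496 + (6 - 13)) = 6111*(2496 - 7) = 6111*2489 = 15210279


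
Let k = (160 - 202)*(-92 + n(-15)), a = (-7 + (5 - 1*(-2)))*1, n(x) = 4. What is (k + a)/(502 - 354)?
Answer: 924/37 ≈ 24.973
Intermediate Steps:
a = 0 (a = (-7 + (5 + 2))*1 = (-7 + 7)*1 = 0*1 = 0)
k = 3696 (k = (160 - 202)*(-92 + 4) = -42*(-88) = 3696)
(k + a)/(502 - 354) = (3696 + 0)/(502 - 354) = 3696/148 = 3696*(1/148) = 924/37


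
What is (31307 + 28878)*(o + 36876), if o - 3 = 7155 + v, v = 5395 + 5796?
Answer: 3323716625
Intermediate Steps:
v = 11191
o = 18349 (o = 3 + (7155 + 11191) = 3 + 18346 = 18349)
(31307 + 28878)*(o + 36876) = (31307 + 28878)*(18349 + 36876) = 60185*55225 = 3323716625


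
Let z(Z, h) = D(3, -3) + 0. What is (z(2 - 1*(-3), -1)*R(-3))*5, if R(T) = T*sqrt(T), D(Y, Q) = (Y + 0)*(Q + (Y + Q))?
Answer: 135*I*sqrt(3) ≈ 233.83*I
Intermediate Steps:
D(Y, Q) = Y*(Y + 2*Q) (D(Y, Q) = Y*(Q + (Q + Y)) = Y*(Y + 2*Q))
R(T) = T**(3/2)
z(Z, h) = -9 (z(Z, h) = 3*(3 + 2*(-3)) + 0 = 3*(3 - 6) + 0 = 3*(-3) + 0 = -9 + 0 = -9)
(z(2 - 1*(-3), -1)*R(-3))*5 = -(-27)*I*sqrt(3)*5 = (27*I*sqrt(3))*5 = 135*I*sqrt(3)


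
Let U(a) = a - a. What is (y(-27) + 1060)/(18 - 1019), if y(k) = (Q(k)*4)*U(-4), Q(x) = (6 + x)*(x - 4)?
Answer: -1060/1001 ≈ -1.0589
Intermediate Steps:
Q(x) = (-4 + x)*(6 + x) (Q(x) = (6 + x)*(-4 + x) = (-4 + x)*(6 + x))
U(a) = 0
y(k) = 0 (y(k) = ((-24 + k² + 2*k)*4)*0 = (-96 + 4*k² + 8*k)*0 = 0)
(y(-27) + 1060)/(18 - 1019) = (0 + 1060)/(18 - 1019) = 1060/(-1001) = 1060*(-1/1001) = -1060/1001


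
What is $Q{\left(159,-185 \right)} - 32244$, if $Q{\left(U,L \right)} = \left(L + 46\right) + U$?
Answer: $-32224$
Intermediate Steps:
$Q{\left(U,L \right)} = 46 + L + U$ ($Q{\left(U,L \right)} = \left(46 + L\right) + U = 46 + L + U$)
$Q{\left(159,-185 \right)} - 32244 = \left(46 - 185 + 159\right) - 32244 = 20 - 32244 = -32224$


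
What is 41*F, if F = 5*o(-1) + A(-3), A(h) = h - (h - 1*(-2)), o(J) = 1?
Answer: 123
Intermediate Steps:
A(h) = -2 (A(h) = h - (h + 2) = h - (2 + h) = h + (-2 - h) = -2)
F = 3 (F = 5*1 - 2 = 5 - 2 = 3)
41*F = 41*3 = 123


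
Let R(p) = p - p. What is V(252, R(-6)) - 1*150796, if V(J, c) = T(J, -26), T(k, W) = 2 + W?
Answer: -150820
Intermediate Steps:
R(p) = 0
V(J, c) = -24 (V(J, c) = 2 - 26 = -24)
V(252, R(-6)) - 1*150796 = -24 - 1*150796 = -24 - 150796 = -150820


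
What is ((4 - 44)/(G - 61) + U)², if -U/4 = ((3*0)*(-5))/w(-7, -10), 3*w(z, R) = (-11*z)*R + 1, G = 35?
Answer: 400/169 ≈ 2.3669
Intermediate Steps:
w(z, R) = ⅓ - 11*R*z/3 (w(z, R) = ((-11*z)*R + 1)/3 = (-11*R*z + 1)/3 = (1 - 11*R*z)/3 = ⅓ - 11*R*z/3)
U = 0 (U = -4*(3*0)*(-5)/(⅓ - 11/3*(-10)*(-7)) = -4*0*(-5)/(⅓ - 770/3) = -0/(-769/3) = -0*(-3)/769 = -4*0 = 0)
((4 - 44)/(G - 61) + U)² = ((4 - 44)/(35 - 61) + 0)² = (-40/(-26) + 0)² = (-40*(-1/26) + 0)² = (20/13 + 0)² = (20/13)² = 400/169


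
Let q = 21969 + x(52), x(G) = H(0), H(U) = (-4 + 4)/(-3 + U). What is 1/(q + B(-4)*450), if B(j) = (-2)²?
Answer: 1/23769 ≈ 4.2072e-5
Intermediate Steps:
B(j) = 4
H(U) = 0 (H(U) = 0/(-3 + U) = 0)
x(G) = 0
q = 21969 (q = 21969 + 0 = 21969)
1/(q + B(-4)*450) = 1/(21969 + 4*450) = 1/(21969 + 1800) = 1/23769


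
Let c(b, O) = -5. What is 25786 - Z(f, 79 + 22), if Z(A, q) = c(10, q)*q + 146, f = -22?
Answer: 26145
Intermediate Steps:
Z(A, q) = 146 - 5*q (Z(A, q) = -5*q + 146 = 146 - 5*q)
25786 - Z(f, 79 + 22) = 25786 - (146 - 5*(79 + 22)) = 25786 - (146 - 5*101) = 25786 - (146 - 505) = 25786 - 1*(-359) = 25786 + 359 = 26145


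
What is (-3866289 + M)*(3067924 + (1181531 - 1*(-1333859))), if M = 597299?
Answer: -18251797632860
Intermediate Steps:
(-3866289 + M)*(3067924 + (1181531 - 1*(-1333859))) = (-3866289 + 597299)*(3067924 + (1181531 - 1*(-1333859))) = -3268990*(3067924 + (1181531 + 1333859)) = -3268990*(3067924 + 2515390) = -3268990*5583314 = -18251797632860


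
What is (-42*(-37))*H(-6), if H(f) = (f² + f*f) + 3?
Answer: 116550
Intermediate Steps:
H(f) = 3 + 2*f² (H(f) = (f² + f²) + 3 = 2*f² + 3 = 3 + 2*f²)
(-42*(-37))*H(-6) = (-42*(-37))*(3 + 2*(-6)²) = 1554*(3 + 2*36) = 1554*(3 + 72) = 1554*75 = 116550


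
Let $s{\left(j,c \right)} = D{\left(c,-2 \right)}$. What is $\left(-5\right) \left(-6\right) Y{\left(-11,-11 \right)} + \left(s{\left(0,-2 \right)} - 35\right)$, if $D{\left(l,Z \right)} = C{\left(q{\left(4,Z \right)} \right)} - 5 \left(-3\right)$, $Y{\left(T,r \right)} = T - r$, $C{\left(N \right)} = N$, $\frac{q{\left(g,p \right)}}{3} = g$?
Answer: $-8$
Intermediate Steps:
$q{\left(g,p \right)} = 3 g$
$D{\left(l,Z \right)} = 27$ ($D{\left(l,Z \right)} = 3 \cdot 4 - 5 \left(-3\right) = 12 - -15 = 12 + 15 = 27$)
$s{\left(j,c \right)} = 27$
$\left(-5\right) \left(-6\right) Y{\left(-11,-11 \right)} + \left(s{\left(0,-2 \right)} - 35\right) = \left(-5\right) \left(-6\right) \left(-11 - -11\right) + \left(27 - 35\right) = 30 \left(-11 + 11\right) - 8 = 30 \cdot 0 - 8 = 0 - 8 = -8$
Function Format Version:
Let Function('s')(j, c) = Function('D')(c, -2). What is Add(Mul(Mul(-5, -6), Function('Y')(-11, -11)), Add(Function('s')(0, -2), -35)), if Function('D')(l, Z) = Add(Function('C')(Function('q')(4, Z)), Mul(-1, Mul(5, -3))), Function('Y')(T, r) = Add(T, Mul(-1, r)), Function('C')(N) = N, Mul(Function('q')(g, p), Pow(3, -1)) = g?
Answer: -8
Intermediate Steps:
Function('q')(g, p) = Mul(3, g)
Function('D')(l, Z) = 27 (Function('D')(l, Z) = Add(Mul(3, 4), Mul(-1, Mul(5, -3))) = Add(12, Mul(-1, -15)) = Add(12, 15) = 27)
Function('s')(j, c) = 27
Add(Mul(Mul(-5, -6), Function('Y')(-11, -11)), Add(Function('s')(0, -2), -35)) = Add(Mul(Mul(-5, -6), Add(-11, Mul(-1, -11))), Add(27, -35)) = Add(Mul(30, Add(-11, 11)), -8) = Add(Mul(30, 0), -8) = Add(0, -8) = -8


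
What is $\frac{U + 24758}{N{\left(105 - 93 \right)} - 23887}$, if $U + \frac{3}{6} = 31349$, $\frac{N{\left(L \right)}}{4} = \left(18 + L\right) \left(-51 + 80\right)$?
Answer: $- \frac{112213}{40814} \approx -2.7494$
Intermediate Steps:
$N{\left(L \right)} = 2088 + 116 L$ ($N{\left(L \right)} = 4 \left(18 + L\right) \left(-51 + 80\right) = 4 \left(18 + L\right) 29 = 4 \left(522 + 29 L\right) = 2088 + 116 L$)
$U = \frac{62697}{2}$ ($U = - \frac{1}{2} + 31349 = \frac{62697}{2} \approx 31349.0$)
$\frac{U + 24758}{N{\left(105 - 93 \right)} - 23887} = \frac{\frac{62697}{2} + 24758}{\left(2088 + 116 \left(105 - 93\right)\right) - 23887} = \frac{112213}{2 \left(\left(2088 + 116 \cdot 12\right) - 23887\right)} = \frac{112213}{2 \left(\left(2088 + 1392\right) - 23887\right)} = \frac{112213}{2 \left(3480 - 23887\right)} = \frac{112213}{2 \left(-20407\right)} = \frac{112213}{2} \left(- \frac{1}{20407}\right) = - \frac{112213}{40814}$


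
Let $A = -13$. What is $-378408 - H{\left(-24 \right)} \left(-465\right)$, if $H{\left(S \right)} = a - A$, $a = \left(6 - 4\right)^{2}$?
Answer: $-370503$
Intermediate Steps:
$a = 4$ ($a = 2^{2} = 4$)
$H{\left(S \right)} = 17$ ($H{\left(S \right)} = 4 - -13 = 4 + 13 = 17$)
$-378408 - H{\left(-24 \right)} \left(-465\right) = -378408 - 17 \left(-465\right) = -378408 - -7905 = -378408 + 7905 = -370503$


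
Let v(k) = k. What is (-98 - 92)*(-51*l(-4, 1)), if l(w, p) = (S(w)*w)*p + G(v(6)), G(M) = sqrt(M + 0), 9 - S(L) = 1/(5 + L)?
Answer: -310080 + 9690*sqrt(6) ≈ -2.8634e+5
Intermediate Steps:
S(L) = 9 - 1/(5 + L)
G(M) = sqrt(M)
l(w, p) = sqrt(6) + p*w*(44 + 9*w)/(5 + w) (l(w, p) = (((44 + 9*w)/(5 + w))*w)*p + sqrt(6) = (w*(44 + 9*w)/(5 + w))*p + sqrt(6) = p*w*(44 + 9*w)/(5 + w) + sqrt(6) = sqrt(6) + p*w*(44 + 9*w)/(5 + w))
(-98 - 92)*(-51*l(-4, 1)) = (-98 - 92)*(-51*(sqrt(6)*(5 - 4) + 1*(-4)*(44 + 9*(-4)))/(5 - 4)) = -(-9690)*(sqrt(6)*1 + 1*(-4)*(44 - 36))/1 = -(-9690)*1*(sqrt(6) + 1*(-4)*8) = -(-9690)*1*(sqrt(6) - 32) = -(-9690)*1*(-32 + sqrt(6)) = -(-9690)*(-32 + sqrt(6)) = -190*(1632 - 51*sqrt(6)) = -310080 + 9690*sqrt(6)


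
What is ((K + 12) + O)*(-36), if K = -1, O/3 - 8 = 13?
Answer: -2664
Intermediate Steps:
O = 63 (O = 24 + 3*13 = 24 + 39 = 63)
((K + 12) + O)*(-36) = ((-1 + 12) + 63)*(-36) = (11 + 63)*(-36) = 74*(-36) = -2664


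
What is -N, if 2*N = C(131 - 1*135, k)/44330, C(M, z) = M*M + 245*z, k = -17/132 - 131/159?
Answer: 1520989/620265360 ≈ 0.0024522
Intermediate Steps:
k = -6665/6996 (k = -17*1/132 - 131*1/159 = -17/132 - 131/159 = -6665/6996 ≈ -0.95269)
C(M, z) = M² + 245*z
N = -1520989/620265360 (N = (((131 - 1*135)² + 245*(-6665/6996))/44330)/2 = (((131 - 135)² - 1632925/6996)*(1/44330))/2 = (((-4)² - 1632925/6996)*(1/44330))/2 = ((16 - 1632925/6996)*(1/44330))/2 = (-1520989/6996*1/44330)/2 = (½)*(-1520989/310132680) = -1520989/620265360 ≈ -0.0024522)
-N = -1*(-1520989/620265360) = 1520989/620265360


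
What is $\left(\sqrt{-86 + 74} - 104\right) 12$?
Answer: $-1248 + 24 i \sqrt{3} \approx -1248.0 + 41.569 i$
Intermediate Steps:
$\left(\sqrt{-86 + 74} - 104\right) 12 = \left(\sqrt{-12} - 104\right) 12 = \left(2 i \sqrt{3} - 104\right) 12 = \left(-104 + 2 i \sqrt{3}\right) 12 = -1248 + 24 i \sqrt{3}$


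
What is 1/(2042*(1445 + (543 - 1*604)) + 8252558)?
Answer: 1/11078686 ≈ 9.0263e-8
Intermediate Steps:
1/(2042*(1445 + (543 - 1*604)) + 8252558) = 1/(2042*(1445 + (543 - 604)) + 8252558) = 1/(2042*(1445 - 61) + 8252558) = 1/(2042*1384 + 8252558) = 1/(2826128 + 8252558) = 1/11078686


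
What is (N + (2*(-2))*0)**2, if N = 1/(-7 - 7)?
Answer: 1/196 ≈ 0.0051020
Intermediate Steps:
N = -1/14 (N = 1/(-14) = -1/14 ≈ -0.071429)
(N + (2*(-2))*0)**2 = (-1/14 + (2*(-2))*0)**2 = (-1/14 - 4*0)**2 = (-1/14 + 0)**2 = (-1/14)**2 = 1/196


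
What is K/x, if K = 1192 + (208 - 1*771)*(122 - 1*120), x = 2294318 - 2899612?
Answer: -33/302647 ≈ -0.00010904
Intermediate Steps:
x = -605294
K = 66 (K = 1192 + (208 - 771)*(122 - 120) = 1192 - 563*2 = 1192 - 1126 = 66)
K/x = 66/(-605294) = 66*(-1/605294) = -33/302647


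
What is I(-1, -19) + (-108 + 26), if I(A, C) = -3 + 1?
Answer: -84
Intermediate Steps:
I(A, C) = -2
I(-1, -19) + (-108 + 26) = -2 + (-108 + 26) = -2 - 82 = -84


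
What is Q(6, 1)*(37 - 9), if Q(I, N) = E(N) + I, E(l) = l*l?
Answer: 196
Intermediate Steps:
E(l) = l²
Q(I, N) = I + N² (Q(I, N) = N² + I = I + N²)
Q(6, 1)*(37 - 9) = (6 + 1²)*(37 - 9) = (6 + 1)*28 = 7*28 = 196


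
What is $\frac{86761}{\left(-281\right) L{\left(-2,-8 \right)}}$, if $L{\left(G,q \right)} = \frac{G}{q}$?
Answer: $- \frac{347044}{281} \approx -1235.0$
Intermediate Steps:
$\frac{86761}{\left(-281\right) L{\left(-2,-8 \right)}} = \frac{86761}{\left(-281\right) \left(- \frac{2}{-8}\right)} = \frac{86761}{\left(-281\right) \left(\left(-2\right) \left(- \frac{1}{8}\right)\right)} = \frac{86761}{\left(-281\right) \frac{1}{4}} = \frac{86761}{- \frac{281}{4}} = 86761 \left(- \frac{4}{281}\right) = - \frac{347044}{281}$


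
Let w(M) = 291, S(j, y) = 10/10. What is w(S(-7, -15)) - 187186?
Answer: -186895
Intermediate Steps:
S(j, y) = 1 (S(j, y) = 10*(1/10) = 1)
w(S(-7, -15)) - 187186 = 291 - 187186 = -186895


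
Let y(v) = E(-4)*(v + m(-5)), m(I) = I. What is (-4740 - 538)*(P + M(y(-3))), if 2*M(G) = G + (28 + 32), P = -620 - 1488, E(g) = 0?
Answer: 10967684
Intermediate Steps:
P = -2108
y(v) = 0 (y(v) = 0*(v - 5) = 0*(-5 + v) = 0)
M(G) = 30 + G/2 (M(G) = (G + (28 + 32))/2 = (G + 60)/2 = (60 + G)/2 = 30 + G/2)
(-4740 - 538)*(P + M(y(-3))) = (-4740 - 538)*(-2108 + (30 + (½)*0)) = -5278*(-2108 + (30 + 0)) = -5278*(-2108 + 30) = -5278*(-2078) = 10967684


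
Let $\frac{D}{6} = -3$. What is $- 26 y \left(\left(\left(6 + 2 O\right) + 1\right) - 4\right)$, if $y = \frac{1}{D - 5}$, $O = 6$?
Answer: $\frac{390}{23} \approx 16.957$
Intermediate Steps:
$D = -18$ ($D = 6 \left(-3\right) = -18$)
$y = - \frac{1}{23}$ ($y = \frac{1}{-18 - 5} = \frac{1}{-23} = - \frac{1}{23} \approx -0.043478$)
$- 26 y \left(\left(\left(6 + 2 O\right) + 1\right) - 4\right) = - 26 \left(- \frac{\left(\left(6 + 2 \cdot 6\right) + 1\right) - 4}{23}\right) = - 26 \left(- \frac{\left(\left(6 + 12\right) + 1\right) - 4}{23}\right) = - 26 \left(- \frac{\left(18 + 1\right) - 4}{23}\right) = - 26 \left(- \frac{19 - 4}{23}\right) = - 26 \left(\left(- \frac{1}{23}\right) 15\right) = \left(-26\right) \left(- \frac{15}{23}\right) = \frac{390}{23}$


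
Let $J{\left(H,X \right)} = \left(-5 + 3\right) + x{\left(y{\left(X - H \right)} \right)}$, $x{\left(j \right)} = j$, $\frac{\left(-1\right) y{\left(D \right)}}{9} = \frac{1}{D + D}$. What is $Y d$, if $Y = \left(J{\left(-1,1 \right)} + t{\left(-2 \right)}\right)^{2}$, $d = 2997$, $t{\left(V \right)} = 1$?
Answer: $\frac{506493}{16} \approx 31656.0$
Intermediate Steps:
$y{\left(D \right)} = - \frac{9}{2 D}$ ($y{\left(D \right)} = - \frac{9}{D + D} = - \frac{9}{2 D}$)
$J{\left(H,X \right)} = -2 - \frac{9}{2 \left(X - H\right)}$ ($J{\left(H,X \right)} = \left(-5 + 3\right) - \frac{9}{2 \left(X - H\right)} = -2 - \frac{9}{2 \left(X - H\right)}$)
$Y = \frac{169}{16}$ ($Y = \left(\frac{\frac{9}{2} - -2 + 2 \cdot 1}{-1 - 1} + 1\right)^{2} = \left(\frac{\frac{9}{2} + 2 + 2}{-1 - 1} + 1\right)^{2} = \left(\frac{1}{-2} \cdot \frac{17}{2} + 1\right)^{2} = \left(\left(- \frac{1}{2}\right) \frac{17}{2} + 1\right)^{2} = \left(- \frac{17}{4} + 1\right)^{2} = \left(- \frac{13}{4}\right)^{2} = \frac{169}{16} \approx 10.563$)
$Y d = \frac{169}{16} \cdot 2997 = \frac{506493}{16}$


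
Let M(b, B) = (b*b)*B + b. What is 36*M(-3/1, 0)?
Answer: -108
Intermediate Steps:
M(b, B) = b + B*b² (M(b, B) = b²*B + b = B*b² + b = b + B*b²)
36*M(-3/1, 0) = 36*((-3/1)*(1 + 0*(-3/1))) = 36*((-3*1)*(1 + 0*(-3*1))) = 36*(-3*(1 + 0*(-3))) = 36*(-3*(1 + 0)) = 36*(-3*1) = 36*(-3) = -108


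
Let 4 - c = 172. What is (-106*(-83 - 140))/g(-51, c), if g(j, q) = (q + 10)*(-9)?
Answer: 11819/711 ≈ 16.623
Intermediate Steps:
c = -168 (c = 4 - 1*172 = 4 - 172 = -168)
g(j, q) = -90 - 9*q (g(j, q) = (10 + q)*(-9) = -90 - 9*q)
(-106*(-83 - 140))/g(-51, c) = (-106*(-83 - 140))/(-90 - 9*(-168)) = (-106*(-223))/(-90 + 1512) = 23638/1422 = 23638*(1/1422) = 11819/711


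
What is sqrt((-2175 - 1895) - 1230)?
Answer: 10*I*sqrt(53) ≈ 72.801*I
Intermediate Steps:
sqrt((-2175 - 1895) - 1230) = sqrt(-4070 - 1230) = sqrt(-5300) = 10*I*sqrt(53)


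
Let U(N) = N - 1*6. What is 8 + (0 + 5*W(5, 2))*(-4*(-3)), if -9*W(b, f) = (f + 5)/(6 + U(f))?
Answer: -46/3 ≈ -15.333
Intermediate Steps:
U(N) = -6 + N (U(N) = N - 6 = -6 + N)
W(b, f) = -(5 + f)/(9*f) (W(b, f) = -(f + 5)/(9*(6 + (-6 + f))) = -(5 + f)/(9*f))
8 + (0 + 5*W(5, 2))*(-4*(-3)) = 8 + (0 + 5*((⅑)*(-5 - 1*2)/2))*(-4*(-3)) = 8 + (0 + 5*((⅑)*(½)*(-5 - 2)))*12 = 8 + (0 + 5*((⅑)*(½)*(-7)))*12 = 8 + (0 + 5*(-7/18))*12 = 8 + (0 - 35/18)*12 = 8 - 35/18*12 = 8 - 70/3 = -46/3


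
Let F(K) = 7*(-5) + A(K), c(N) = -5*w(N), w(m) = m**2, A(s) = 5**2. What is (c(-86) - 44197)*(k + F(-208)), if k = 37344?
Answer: -3030662118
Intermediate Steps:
A(s) = 25
c(N) = -5*N**2
F(K) = -10 (F(K) = 7*(-5) + 25 = -35 + 25 = -10)
(c(-86) - 44197)*(k + F(-208)) = (-5*(-86)**2 - 44197)*(37344 - 10) = (-5*7396 - 44197)*37334 = (-36980 - 44197)*37334 = -81177*37334 = -3030662118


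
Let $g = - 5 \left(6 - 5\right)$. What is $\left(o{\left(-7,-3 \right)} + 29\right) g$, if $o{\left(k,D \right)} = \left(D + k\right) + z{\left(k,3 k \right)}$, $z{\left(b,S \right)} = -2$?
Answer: $-85$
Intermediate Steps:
$g = -5$ ($g = \left(-5\right) 1 = -5$)
$o{\left(k,D \right)} = -2 + D + k$ ($o{\left(k,D \right)} = \left(D + k\right) - 2 = -2 + D + k$)
$\left(o{\left(-7,-3 \right)} + 29\right) g = \left(\left(-2 - 3 - 7\right) + 29\right) \left(-5\right) = \left(-12 + 29\right) \left(-5\right) = 17 \left(-5\right) = -85$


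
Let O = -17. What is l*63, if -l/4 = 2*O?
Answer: 8568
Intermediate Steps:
l = 136 (l = -8*(-17) = -4*(-34) = 136)
l*63 = 136*63 = 8568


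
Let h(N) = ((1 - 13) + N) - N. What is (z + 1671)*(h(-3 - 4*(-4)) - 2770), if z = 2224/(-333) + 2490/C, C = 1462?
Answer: -1128236411068/243423 ≈ -4.6349e+6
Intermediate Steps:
z = -1211159/243423 (z = 2224/(-333) + 2490/1462 = 2224*(-1/333) + 2490*(1/1462) = -2224/333 + 1245/731 = -1211159/243423 ≈ -4.9755)
h(N) = -12 (h(N) = (-12 + N) - N = -12)
(z + 1671)*(h(-3 - 4*(-4)) - 2770) = (-1211159/243423 + 1671)*(-12 - 2770) = (405548674/243423)*(-2782) = -1128236411068/243423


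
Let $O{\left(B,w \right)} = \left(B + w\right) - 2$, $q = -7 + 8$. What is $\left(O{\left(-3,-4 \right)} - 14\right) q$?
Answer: $-23$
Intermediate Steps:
$q = 1$
$O{\left(B,w \right)} = -2 + B + w$
$\left(O{\left(-3,-4 \right)} - 14\right) q = \left(\left(-2 - 3 - 4\right) - 14\right) 1 = \left(-9 - 14\right) 1 = \left(-23\right) 1 = -23$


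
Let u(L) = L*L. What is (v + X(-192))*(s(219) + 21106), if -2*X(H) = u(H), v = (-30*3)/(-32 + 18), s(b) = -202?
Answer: -2696177016/7 ≈ -3.8517e+8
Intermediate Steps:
v = 45/7 (v = -90/(-14) = -90*(-1/14) = 45/7 ≈ 6.4286)
u(L) = L**2
X(H) = -H**2/2
(v + X(-192))*(s(219) + 21106) = (45/7 - 1/2*(-192)**2)*(-202 + 21106) = (45/7 - 1/2*36864)*20904 = (45/7 - 18432)*20904 = -128979/7*20904 = -2696177016/7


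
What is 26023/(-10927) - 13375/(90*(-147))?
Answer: -115531/84294 ≈ -1.3706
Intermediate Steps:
26023/(-10927) - 13375/(90*(-147)) = 26023*(-1/10927) - 13375/(-13230) = -26023/10927 - 13375*(-1/13230) = -26023/10927 + 2675/2646 = -115531/84294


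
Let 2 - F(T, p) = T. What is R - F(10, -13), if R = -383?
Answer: -375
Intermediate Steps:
F(T, p) = 2 - T
R - F(10, -13) = -383 - (2 - 1*10) = -383 - (2 - 10) = -383 - 1*(-8) = -383 + 8 = -375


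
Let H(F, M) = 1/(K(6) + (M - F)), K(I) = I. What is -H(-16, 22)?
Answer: -1/44 ≈ -0.022727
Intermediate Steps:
H(F, M) = 1/(6 + M - F) (H(F, M) = 1/(6 + (M - F)) = 1/(6 + M - F))
-H(-16, 22) = -1/(6 + 22 - 1*(-16)) = -1/(6 + 22 + 16) = -1/44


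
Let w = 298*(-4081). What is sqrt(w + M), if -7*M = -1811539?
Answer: 3*I*sqrt(5212221)/7 ≈ 978.44*I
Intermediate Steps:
M = 1811539/7 (M = -1/7*(-1811539) = 1811539/7 ≈ 2.5879e+5)
w = -1216138
sqrt(w + M) = sqrt(-1216138 + 1811539/7) = sqrt(-6701427/7) = 3*I*sqrt(5212221)/7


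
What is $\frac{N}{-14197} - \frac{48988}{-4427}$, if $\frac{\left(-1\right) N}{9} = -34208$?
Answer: $- \frac{667466708}{62850119} \approx -10.62$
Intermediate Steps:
$N = 307872$ ($N = \left(-9\right) \left(-34208\right) = 307872$)
$\frac{N}{-14197} - \frac{48988}{-4427} = \frac{307872}{-14197} - \frac{48988}{-4427} = 307872 \left(- \frac{1}{14197}\right) - - \frac{48988}{4427} = - \frac{307872}{14197} + \frac{48988}{4427} = - \frac{667466708}{62850119}$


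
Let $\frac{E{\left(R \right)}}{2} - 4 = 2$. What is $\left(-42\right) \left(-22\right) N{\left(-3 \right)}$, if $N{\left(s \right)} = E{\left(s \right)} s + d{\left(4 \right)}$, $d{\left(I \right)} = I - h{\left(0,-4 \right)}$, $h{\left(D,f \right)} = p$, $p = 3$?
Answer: $-32340$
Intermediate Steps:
$h{\left(D,f \right)} = 3$
$E{\left(R \right)} = 12$ ($E{\left(R \right)} = 8 + 2 \cdot 2 = 8 + 4 = 12$)
$d{\left(I \right)} = -3 + I$ ($d{\left(I \right)} = I - 3 = -3 + I$)
$N{\left(s \right)} = 1 + 12 s$ ($N{\left(s \right)} = 12 s + \left(-3 + 4\right) = 12 s + 1 = 1 + 12 s$)
$\left(-42\right) \left(-22\right) N{\left(-3 \right)} = \left(-42\right) \left(-22\right) \left(1 + 12 \left(-3\right)\right) = 924 \left(1 - 36\right) = 924 \left(-35\right) = -32340$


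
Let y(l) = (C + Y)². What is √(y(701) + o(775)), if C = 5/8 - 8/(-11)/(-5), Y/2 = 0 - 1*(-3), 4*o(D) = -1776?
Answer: I*√77830199/440 ≈ 20.05*I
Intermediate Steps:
o(D) = -444 (o(D) = (¼)*(-1776) = -444)
Y = 6 (Y = 2*(0 - 1*(-3)) = 2*(0 + 3) = 2*3 = 6)
C = 211/440 (C = 5*(⅛) - 8*(-1/11)*(-⅕) = 5/8 + (8/11)*(-⅕) = 5/8 - 8/55 = 211/440 ≈ 0.47955)
y(l) = 8128201/193600 (y(l) = (211/440 + 6)² = (2851/440)² = 8128201/193600)
√(y(701) + o(775)) = √(8128201/193600 - 444) = √(-77830199/193600) = I*√77830199/440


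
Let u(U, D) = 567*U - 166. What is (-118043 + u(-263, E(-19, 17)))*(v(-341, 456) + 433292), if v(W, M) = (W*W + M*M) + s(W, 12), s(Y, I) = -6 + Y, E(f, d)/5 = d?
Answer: -202412117460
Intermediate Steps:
E(f, d) = 5*d
u(U, D) = -166 + 567*U
v(W, M) = -6 + W + M**2 + W**2 (v(W, M) = (W*W + M*M) + (-6 + W) = (W**2 + M**2) + (-6 + W) = (M**2 + W**2) + (-6 + W) = -6 + W + M**2 + W**2)
(-118043 + u(-263, E(-19, 17)))*(v(-341, 456) + 433292) = (-118043 + (-166 + 567*(-263)))*((-6 - 341 + 456**2 + (-341)**2) + 433292) = (-118043 + (-166 - 149121))*((-6 - 341 + 207936 + 116281) + 433292) = (-118043 - 149287)*(323870 + 433292) = -267330*757162 = -202412117460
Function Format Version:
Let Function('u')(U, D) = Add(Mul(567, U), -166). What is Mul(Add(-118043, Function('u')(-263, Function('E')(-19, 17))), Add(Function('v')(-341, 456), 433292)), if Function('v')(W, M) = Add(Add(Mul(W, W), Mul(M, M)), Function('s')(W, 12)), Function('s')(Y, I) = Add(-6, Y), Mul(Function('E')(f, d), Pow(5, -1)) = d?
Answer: -202412117460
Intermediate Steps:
Function('E')(f, d) = Mul(5, d)
Function('u')(U, D) = Add(-166, Mul(567, U))
Function('v')(W, M) = Add(-6, W, Pow(M, 2), Pow(W, 2)) (Function('v')(W, M) = Add(Add(Mul(W, W), Mul(M, M)), Add(-6, W)) = Add(Add(Pow(W, 2), Pow(M, 2)), Add(-6, W)) = Add(Add(Pow(M, 2), Pow(W, 2)), Add(-6, W)) = Add(-6, W, Pow(M, 2), Pow(W, 2)))
Mul(Add(-118043, Function('u')(-263, Function('E')(-19, 17))), Add(Function('v')(-341, 456), 433292)) = Mul(Add(-118043, Add(-166, Mul(567, -263))), Add(Add(-6, -341, Pow(456, 2), Pow(-341, 2)), 433292)) = Mul(Add(-118043, Add(-166, -149121)), Add(Add(-6, -341, 207936, 116281), 433292)) = Mul(Add(-118043, -149287), Add(323870, 433292)) = Mul(-267330, 757162) = -202412117460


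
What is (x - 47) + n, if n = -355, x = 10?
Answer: -392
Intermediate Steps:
(x - 47) + n = (10 - 47) - 355 = -37 - 355 = -392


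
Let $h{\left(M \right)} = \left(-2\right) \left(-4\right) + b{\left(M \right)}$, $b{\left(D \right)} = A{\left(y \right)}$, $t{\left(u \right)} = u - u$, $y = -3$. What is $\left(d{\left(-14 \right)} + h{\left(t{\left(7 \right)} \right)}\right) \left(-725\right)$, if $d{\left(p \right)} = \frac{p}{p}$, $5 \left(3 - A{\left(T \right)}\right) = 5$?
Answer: $-7975$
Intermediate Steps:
$t{\left(u \right)} = 0$
$A{\left(T \right)} = 2$ ($A{\left(T \right)} = 3 - 1 = 2$)
$b{\left(D \right)} = 2$
$h{\left(M \right)} = 10$ ($h{\left(M \right)} = \left(-2\right) \left(-4\right) + 2 = 8 + 2 = 10$)
$d{\left(p \right)} = 1$
$\left(d{\left(-14 \right)} + h{\left(t{\left(7 \right)} \right)}\right) \left(-725\right) = \left(1 + 10\right) \left(-725\right) = 11 \left(-725\right) = -7975$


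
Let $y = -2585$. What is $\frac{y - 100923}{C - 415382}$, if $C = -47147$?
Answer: $\frac{103508}{462529} \approx 0.22379$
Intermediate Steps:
$\frac{y - 100923}{C - 415382} = \frac{-2585 - 100923}{-47147 - 415382} = \frac{-2585 + \left(-114005 + 13082\right)}{-462529} = \left(-2585 - 100923\right) \left(- \frac{1}{462529}\right) = \left(-103508\right) \left(- \frac{1}{462529}\right) = \frac{103508}{462529}$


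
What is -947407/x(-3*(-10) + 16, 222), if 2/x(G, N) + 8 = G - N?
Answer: 87161444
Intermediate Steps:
x(G, N) = 2/(-8 + G - N) (x(G, N) = 2/(-8 + (G - N)) = 2/(-8 + G - N))
-947407/x(-3*(-10) + 16, 222) = -947407/(2/(-8 + (-3*(-10) + 16) - 1*222)) = -947407/(2/(-8 + (30 + 16) - 222)) = -947407/(2/(-8 + 46 - 222)) = -947407/(2/(-184)) = -947407/(2*(-1/184)) = -947407/(-1/92) = -947407*(-92) = 87161444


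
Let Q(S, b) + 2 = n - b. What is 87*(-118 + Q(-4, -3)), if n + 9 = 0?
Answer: -10962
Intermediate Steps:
n = -9 (n = -9 + 0 = -9)
Q(S, b) = -11 - b (Q(S, b) = -2 + (-9 - b) = -11 - b)
87*(-118 + Q(-4, -3)) = 87*(-118 + (-11 - 1*(-3))) = 87*(-118 + (-11 + 3)) = 87*(-118 - 8) = 87*(-126) = -10962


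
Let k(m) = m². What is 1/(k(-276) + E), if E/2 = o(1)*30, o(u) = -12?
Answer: 1/75456 ≈ 1.3253e-5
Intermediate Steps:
E = -720 (E = 2*(-12*30) = 2*(-360) = -720)
1/(k(-276) + E) = 1/((-276)² - 720) = 1/(76176 - 720) = 1/75456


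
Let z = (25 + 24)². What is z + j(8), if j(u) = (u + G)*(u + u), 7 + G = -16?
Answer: 2161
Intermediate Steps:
G = -23 (G = -7 - 16 = -23)
j(u) = 2*u*(-23 + u) (j(u) = (u - 23)*(u + u) = (-23 + u)*(2*u) = 2*u*(-23 + u))
z = 2401 (z = 49² = 2401)
z + j(8) = 2401 + 2*8*(-23 + 8) = 2401 + 2*8*(-15) = 2401 - 240 = 2161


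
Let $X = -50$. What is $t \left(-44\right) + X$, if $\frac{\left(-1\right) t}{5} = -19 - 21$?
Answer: $-8850$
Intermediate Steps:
$t = 200$ ($t = - 5 \left(-19 - 21\right) = \left(-5\right) \left(-40\right) = 200$)
$t \left(-44\right) + X = 200 \left(-44\right) - 50 = -8800 - 50 = -8850$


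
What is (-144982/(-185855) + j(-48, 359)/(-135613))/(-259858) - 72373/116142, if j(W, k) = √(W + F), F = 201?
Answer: -1747668315441757/2804591707729890 + 3*√17/35240122954 ≈ -0.62315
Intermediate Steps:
j(W, k) = √(201 + W) (j(W, k) = √(W + 201) = √(201 + W))
(-144982/(-185855) + j(-48, 359)/(-135613))/(-259858) - 72373/116142 = (-144982/(-185855) + √(201 - 48)/(-135613))/(-259858) - 72373/116142 = (-144982*(-1/185855) + √153*(-1/135613))*(-1/259858) - 72373*1/116142 = (144982/185855 + (3*√17)*(-1/135613))*(-1/259858) - 72373/116142 = (144982/185855 - 3*√17/135613)*(-1/259858) - 72373/116142 = (-72491/24147954295 + 3*√17/35240122954) - 72373/116142 = -1747668315441757/2804591707729890 + 3*√17/35240122954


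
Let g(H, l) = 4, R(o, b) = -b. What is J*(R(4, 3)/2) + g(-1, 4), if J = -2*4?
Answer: 16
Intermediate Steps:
J = -8
J*(R(4, 3)/2) + g(-1, 4) = -8*(-1*3)/2 + 4 = -(-24)/2 + 4 = -8*(-3/2) + 4 = 12 + 4 = 16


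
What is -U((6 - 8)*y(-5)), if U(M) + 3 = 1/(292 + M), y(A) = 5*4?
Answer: 755/252 ≈ 2.9960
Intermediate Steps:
y(A) = 20
U(M) = -3 + 1/(292 + M)
-U((6 - 8)*y(-5)) = -(-875 - 3*(6 - 8)*20)/(292 + (6 - 8)*20) = -(-875 - (-6)*20)/(292 - 2*20) = -(-875 - 3*(-40))/(292 - 40) = -(-875 + 120)/252 = -(-755)/252 = -1*(-755/252) = 755/252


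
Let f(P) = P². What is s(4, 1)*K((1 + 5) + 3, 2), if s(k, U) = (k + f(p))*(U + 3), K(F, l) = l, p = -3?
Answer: 104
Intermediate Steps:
s(k, U) = (3 + U)*(9 + k) (s(k, U) = (k + (-3)²)*(U + 3) = (k + 9)*(3 + U) = (9 + k)*(3 + U) = (3 + U)*(9 + k))
s(4, 1)*K((1 + 5) + 3, 2) = (27 + 3*4 + 9*1 + 1*4)*2 = (27 + 12 + 9 + 4)*2 = 52*2 = 104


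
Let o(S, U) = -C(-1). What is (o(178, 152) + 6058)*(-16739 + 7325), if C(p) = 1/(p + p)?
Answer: -57034719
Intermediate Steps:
C(p) = 1/(2*p)
o(S, U) = ½ (o(S, U) = -1/(2*(-1)) = -(-1)/2 = -1*(-½) = ½)
(o(178, 152) + 6058)*(-16739 + 7325) = (½ + 6058)*(-16739 + 7325) = (12117/2)*(-9414) = -57034719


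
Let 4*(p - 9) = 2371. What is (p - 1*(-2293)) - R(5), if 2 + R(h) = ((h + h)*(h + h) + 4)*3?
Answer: 10339/4 ≈ 2584.8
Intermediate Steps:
p = 2407/4 (p = 9 + (¼)*2371 = 9 + 2371/4 = 2407/4 ≈ 601.75)
R(h) = 10 + 12*h² (R(h) = -2 + ((h + h)*(h + h) + 4)*3 = -2 + ((2*h)*(2*h) + 4)*3 = -2 + (4*h² + 4)*3 = -2 + (4 + 4*h²)*3 = -2 + (12 + 12*h²) = 10 + 12*h²)
(p - 1*(-2293)) - R(5) = (2407/4 - 1*(-2293)) - (10 + 12*5²) = (2407/4 + 2293) - (10 + 12*25) = 11579/4 - (10 + 300) = 11579/4 - 1*310 = 11579/4 - 310 = 10339/4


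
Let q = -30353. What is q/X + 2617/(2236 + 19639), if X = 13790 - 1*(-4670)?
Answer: -123132411/80762500 ≈ -1.5246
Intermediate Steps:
X = 18460 (X = 13790 + 4670 = 18460)
q/X + 2617/(2236 + 19639) = -30353/18460 + 2617/(2236 + 19639) = -30353*1/18460 + 2617/21875 = -30353/18460 + 2617*(1/21875) = -30353/18460 + 2617/21875 = -123132411/80762500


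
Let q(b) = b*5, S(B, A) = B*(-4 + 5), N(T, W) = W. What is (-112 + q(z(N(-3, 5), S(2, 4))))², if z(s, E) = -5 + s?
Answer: 12544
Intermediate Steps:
S(B, A) = B (S(B, A) = B*1 = B)
q(b) = 5*b
(-112 + q(z(N(-3, 5), S(2, 4))))² = (-112 + 5*(-5 + 5))² = (-112 + 5*0)² = (-112 + 0)² = (-112)² = 12544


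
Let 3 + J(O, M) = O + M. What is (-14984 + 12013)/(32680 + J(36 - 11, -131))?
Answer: -2971/32571 ≈ -0.091216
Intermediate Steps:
J(O, M) = -3 + M + O (J(O, M) = -3 + (O + M) = -3 + (M + O) = -3 + M + O)
(-14984 + 12013)/(32680 + J(36 - 11, -131)) = (-14984 + 12013)/(32680 + (-3 - 131 + (36 - 11))) = -2971/(32680 + (-3 - 131 + 25)) = -2971/(32680 - 109) = -2971/32571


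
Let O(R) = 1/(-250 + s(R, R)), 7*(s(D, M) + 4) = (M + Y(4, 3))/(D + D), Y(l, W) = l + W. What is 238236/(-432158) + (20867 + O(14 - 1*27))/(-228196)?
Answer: -366207323834871/569782794239362 ≈ -0.64271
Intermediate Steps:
Y(l, W) = W + l
s(D, M) = -4 + (7 + M)/(14*D) (s(D, M) = -4 + ((M + (3 + 4))/(D + D))/7 = -4 + ((M + 7)/((2*D)))/7 = -4 + ((7 + M)*(1/(2*D)))/7 = -4 + ((7 + M)/(2*D))/7 = -4 + (7 + M)/(14*D))
O(R) = 1/(-250 + (7 - 55*R)/(14*R)) (O(R) = 1/(-250 + (7 + R - 56*R)/(14*R)) = 1/(-250 + (7 - 55*R)/(14*R)))
238236/(-432158) + (20867 + O(14 - 1*27))/(-228196) = 238236/(-432158) + (20867 - 14*(14 - 1*27)/(-7 + 3555*(14 - 1*27)))/(-228196) = 238236*(-1/432158) + (20867 - 14*(14 - 27)/(-7 + 3555*(14 - 27)))*(-1/228196) = -119118/216079 + (20867 - 14*(-13)/(-7 + 3555*(-13)))*(-1/228196) = -119118/216079 + (20867 - 14*(-13)/(-7 - 46215))*(-1/228196) = -119118/216079 + (20867 - 14*(-13)/(-46222))*(-1/228196) = -119118/216079 + (20867 - 14*(-13)*(-1/46222))*(-1/228196) = -119118/216079 + (20867 - 91/23111)*(-1/228196) = -119118/216079 + (482257146/23111)*(-1/228196) = -119118/216079 - 241128573/2636918878 = -366207323834871/569782794239362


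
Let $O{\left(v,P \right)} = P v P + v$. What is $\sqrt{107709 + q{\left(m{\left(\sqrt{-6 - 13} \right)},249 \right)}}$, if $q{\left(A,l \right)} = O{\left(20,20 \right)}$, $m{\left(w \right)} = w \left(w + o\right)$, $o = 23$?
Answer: $\sqrt{115729} \approx 340.19$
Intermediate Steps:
$O{\left(v,P \right)} = v + v P^{2}$ ($O{\left(v,P \right)} = v P^{2} + v = v + v P^{2}$)
$m{\left(w \right)} = w \left(23 + w\right)$ ($m{\left(w \right)} = w \left(w + 23\right) = w \left(23 + w\right)$)
$q{\left(A,l \right)} = 8020$ ($q{\left(A,l \right)} = 20 \left(1 + 20^{2}\right) = 20 \left(1 + 400\right) = 20 \cdot 401 = 8020$)
$\sqrt{107709 + q{\left(m{\left(\sqrt{-6 - 13} \right)},249 \right)}} = \sqrt{107709 + 8020} = \sqrt{115729}$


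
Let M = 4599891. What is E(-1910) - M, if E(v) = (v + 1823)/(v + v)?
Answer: -17571583533/3820 ≈ -4.5999e+6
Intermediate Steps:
E(v) = (1823 + v)/(2*v) (E(v) = (1823 + v)/((2*v)) = (1823 + v)*(1/(2*v)) = (1823 + v)/(2*v))
E(-1910) - M = (½)*(1823 - 1910)/(-1910) - 1*4599891 = (½)*(-1/1910)*(-87) - 4599891 = 87/3820 - 4599891 = -17571583533/3820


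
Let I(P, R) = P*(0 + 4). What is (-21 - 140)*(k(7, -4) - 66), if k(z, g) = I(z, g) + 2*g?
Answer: 7406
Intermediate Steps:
I(P, R) = 4*P (I(P, R) = P*4 = 4*P)
k(z, g) = 2*g + 4*z (k(z, g) = 4*z + 2*g = 2*g + 4*z)
(-21 - 140)*(k(7, -4) - 66) = (-21 - 140)*((2*(-4) + 4*7) - 66) = -161*((-8 + 28) - 66) = -161*(20 - 66) = -161*(-46) = 7406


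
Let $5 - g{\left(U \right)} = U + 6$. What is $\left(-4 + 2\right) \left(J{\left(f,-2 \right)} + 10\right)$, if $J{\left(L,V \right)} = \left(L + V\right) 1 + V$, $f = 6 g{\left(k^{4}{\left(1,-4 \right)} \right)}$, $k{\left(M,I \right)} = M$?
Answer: $12$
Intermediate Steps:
$g{\left(U \right)} = -1 - U$ ($g{\left(U \right)} = 5 - \left(U + 6\right) = 5 - \left(6 + U\right) = -1 - U$)
$f = -12$ ($f = 6 \left(-1 - 1^{4}\right) = 6 \left(-1 - 1\right) = 6 \left(-2\right) = -12$)
$J{\left(L,V \right)} = L + 2 V$ ($J{\left(L,V \right)} = \left(L + V\right) + V = L + 2 V$)
$\left(-4 + 2\right) \left(J{\left(f,-2 \right)} + 10\right) = \left(-4 + 2\right) \left(\left(-12 + 2 \left(-2\right)\right) + 10\right) = - 2 \left(\left(-12 - 4\right) + 10\right) = - 2 \left(-16 + 10\right) = \left(-2\right) \left(-6\right) = 12$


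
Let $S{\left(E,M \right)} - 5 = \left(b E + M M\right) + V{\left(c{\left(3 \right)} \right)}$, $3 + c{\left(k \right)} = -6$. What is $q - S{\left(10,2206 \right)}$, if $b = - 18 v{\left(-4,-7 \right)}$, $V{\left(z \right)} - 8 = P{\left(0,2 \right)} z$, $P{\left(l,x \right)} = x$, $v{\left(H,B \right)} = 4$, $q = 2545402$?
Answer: $-2320309$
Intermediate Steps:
$c{\left(k \right)} = -9$ ($c{\left(k \right)} = -3 - 6 = -9$)
$V{\left(z \right)} = 8 + 2 z$
$b = -72$ ($b = \left(-18\right) 4 = -72$)
$S{\left(E,M \right)} = -5 + M^{2} - 72 E$ ($S{\left(E,M \right)} = 5 - \left(10 + 72 E - M M\right) = 5 - \left(10 - M^{2} + 72 E\right) = -5 + M^{2} - 72 E$)
$q - S{\left(10,2206 \right)} = 2545402 - \left(-5 + 2206^{2} - 720\right) = 2545402 - \left(-5 + 4866436 - 720\right) = 2545402 - 4865711 = -2320309$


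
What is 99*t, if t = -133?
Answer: -13167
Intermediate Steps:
99*t = 99*(-133) = -13167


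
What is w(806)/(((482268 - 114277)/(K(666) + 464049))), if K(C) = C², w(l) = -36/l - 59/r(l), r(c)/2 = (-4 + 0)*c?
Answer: -207841545/2372805968 ≈ -0.087593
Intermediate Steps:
r(c) = -8*c (r(c) = 2*((-4 + 0)*c) = 2*(-4*c) = -8*c)
w(l) = -229/(8*l) (w(l) = -36/l - 59*(-1/(8*l)) = -36/l - (-59)/(8*l) = -36/l + 59/(8*l) = -229/(8*l))
w(806)/(((482268 - 114277)/(K(666) + 464049))) = (-229/8/806)/(((482268 - 114277)/(666² + 464049))) = (-229/8*1/806)/((367991/(443556 + 464049))) = -229/(6448*(367991/907605)) = -229/(6448*(367991*(1/907605))) = -229/(6448*367991/907605) = -229/6448*907605/367991 = -207841545/2372805968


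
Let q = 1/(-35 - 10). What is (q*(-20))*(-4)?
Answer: -16/9 ≈ -1.7778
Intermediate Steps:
q = -1/45 (q = 1/(-45) = -1/45 ≈ -0.022222)
(q*(-20))*(-4) = -1/45*(-20)*(-4) = (4/9)*(-4) = -16/9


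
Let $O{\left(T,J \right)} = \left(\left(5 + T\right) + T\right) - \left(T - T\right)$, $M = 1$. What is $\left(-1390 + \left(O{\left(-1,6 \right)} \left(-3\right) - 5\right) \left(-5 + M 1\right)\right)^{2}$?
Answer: $1779556$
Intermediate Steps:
$O{\left(T,J \right)} = 5 + 2 T$ ($O{\left(T,J \right)} = \left(5 + 2 T\right) - 0 = \left(5 + 2 T\right) + 0 = 5 + 2 T$)
$\left(-1390 + \left(O{\left(-1,6 \right)} \left(-3\right) - 5\right) \left(-5 + M 1\right)\right)^{2} = \left(-1390 + \left(\left(5 + 2 \left(-1\right)\right) \left(-3\right) - 5\right) \left(-5 + 1 \cdot 1\right)\right)^{2} = \left(-1390 + \left(\left(5 - 2\right) \left(-3\right) - 5\right) \left(-5 + 1\right)\right)^{2} = \left(-1390 + \left(3 \left(-3\right) - 5\right) \left(-4\right)\right)^{2} = \left(-1390 + \left(-9 - 5\right) \left(-4\right)\right)^{2} = \left(-1390 - -56\right)^{2} = \left(-1390 + 56\right)^{2} = \left(-1334\right)^{2} = 1779556$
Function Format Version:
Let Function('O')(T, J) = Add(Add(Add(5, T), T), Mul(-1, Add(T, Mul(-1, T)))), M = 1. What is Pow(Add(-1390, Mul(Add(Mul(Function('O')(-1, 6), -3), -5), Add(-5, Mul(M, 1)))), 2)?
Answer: 1779556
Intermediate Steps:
Function('O')(T, J) = Add(5, Mul(2, T)) (Function('O')(T, J) = Add(Add(5, Mul(2, T)), Mul(-1, 0)) = Add(Add(5, Mul(2, T)), 0) = Add(5, Mul(2, T)))
Pow(Add(-1390, Mul(Add(Mul(Function('O')(-1, 6), -3), -5), Add(-5, Mul(M, 1)))), 2) = Pow(Add(-1390, Mul(Add(Mul(Add(5, Mul(2, -1)), -3), -5), Add(-5, Mul(1, 1)))), 2) = Pow(Add(-1390, Mul(Add(Mul(Add(5, -2), -3), -5), Add(-5, 1))), 2) = Pow(Add(-1390, Mul(Add(Mul(3, -3), -5), -4)), 2) = Pow(Add(-1390, Mul(Add(-9, -5), -4)), 2) = Pow(Add(-1390, Mul(-14, -4)), 2) = Pow(Add(-1390, 56), 2) = Pow(-1334, 2) = 1779556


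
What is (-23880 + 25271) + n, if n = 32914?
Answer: 34305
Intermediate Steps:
(-23880 + 25271) + n = (-23880 + 25271) + 32914 = 1391 + 32914 = 34305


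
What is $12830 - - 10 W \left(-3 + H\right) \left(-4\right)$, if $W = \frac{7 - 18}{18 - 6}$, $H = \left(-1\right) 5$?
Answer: $\frac{37610}{3} \approx 12537.0$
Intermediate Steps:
$H = -5$
$W = - \frac{11}{12} \approx -0.91667$
$12830 - - 10 W \left(-3 + H\right) \left(-4\right) = 12830 - \left(-10\right) \left(- \frac{11}{12}\right) \left(-3 - 5\right) \left(-4\right) = 12830 - \frac{55 \left(\left(-8\right) \left(-4\right)\right)}{6} = 12830 - \frac{55}{6} \cdot 32 = 12830 - \frac{880}{3} = \frac{37610}{3}$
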